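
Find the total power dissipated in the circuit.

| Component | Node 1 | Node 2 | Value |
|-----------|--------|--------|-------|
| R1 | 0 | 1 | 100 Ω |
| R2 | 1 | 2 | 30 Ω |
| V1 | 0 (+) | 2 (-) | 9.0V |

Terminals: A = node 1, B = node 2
Nodal analysis, taking node 2 as the 0 V reference.
Source V1 fixes V_0 = 9 V.
KCL at each unknown node (sum of currents leaving = 0; resistances in Ω):
  Node 1: (V_1 - 9)/100 + (V_1 - 0)/30 = 0
Collecting terms: 0.04333 × V_1 = 0.09  =>  V_1 = 2.077 V
Power in each resistor, P = (ΔV)²/R:
  P_R1 = (9 - 2.077)²/100 = 0.4793 W
  P_R2 = (2.077 - 0)²/30 = 0.1438 W
P_total = P_R1 + P_R2 = 0.6231 W

Final answer: 0.6231 W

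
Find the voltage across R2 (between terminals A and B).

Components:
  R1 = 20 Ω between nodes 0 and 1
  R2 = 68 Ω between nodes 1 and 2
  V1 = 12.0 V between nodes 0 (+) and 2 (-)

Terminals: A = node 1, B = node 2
R1 and R2 are in series across V1 (node 0 → node 1 → node 2), and the output A–B is taken across R2, so this is a voltage divider.
Series current: I = V1/(R1 + R2) = 12/(20 + 68) = 12/88 = 0.1364 A
V_R2 = I × R2 = V1 × R2/(R1 + R2) = 12 × 68/88 = 9.273 V

Final answer: 9.273 V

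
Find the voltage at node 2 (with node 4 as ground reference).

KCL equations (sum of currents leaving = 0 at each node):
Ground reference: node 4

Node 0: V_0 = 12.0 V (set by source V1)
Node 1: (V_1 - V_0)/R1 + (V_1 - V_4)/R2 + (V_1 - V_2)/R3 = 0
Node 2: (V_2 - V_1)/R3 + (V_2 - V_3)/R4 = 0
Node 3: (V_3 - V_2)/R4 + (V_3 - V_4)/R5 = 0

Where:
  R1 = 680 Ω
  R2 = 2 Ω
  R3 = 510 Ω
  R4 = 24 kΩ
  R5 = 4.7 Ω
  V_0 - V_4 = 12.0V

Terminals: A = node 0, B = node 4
Nodal analysis, taking node 4 as the 0 V reference.
Source V1 fixes V_0 = 12 V.
KCL at each unknown node (sum of currents leaving = 0; resistances in Ω):
  Node 1: (V_1 - 12)/680 + (V_1 - 0)/2 + (V_1 - V_2)/510 = 0
  Node 2: (V_2 - V_1)/510 + (V_2 - V_3)/24000 = 0
  Node 3: (V_3 - V_2)/24000 + (V_3 - 0)/4.7 = 0
Collecting terms (coefficients in siemens):
  0.5034·V_1 - 0.001961·V_2 = 0.01765
  0.002002·V_2 - 0.001961·V_1 - 0.00004167·V_3 = 0
  0.2128·V_3 - 0.00004167·V_2 = 0
Solving these 3 simultaneous equations (Gaussian elimination) gives:
  V_1 = 0.03519 V, V_2 = 0.03446 V, V_3 = 0.000006746 V
The requested potential is V_2 = 0.03446 V.

Final answer: V_2 = 0.03446 V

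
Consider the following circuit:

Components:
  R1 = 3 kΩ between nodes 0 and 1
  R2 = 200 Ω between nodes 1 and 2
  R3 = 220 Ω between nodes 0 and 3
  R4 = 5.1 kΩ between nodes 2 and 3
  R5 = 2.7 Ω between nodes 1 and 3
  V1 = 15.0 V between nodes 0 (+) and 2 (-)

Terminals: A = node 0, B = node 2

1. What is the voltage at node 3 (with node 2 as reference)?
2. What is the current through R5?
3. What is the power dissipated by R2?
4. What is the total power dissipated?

Nodal analysis, taking node 2 as the 0 V reference.
Source V1 fixes V_0 = 15 V.
KCL at each unknown node (sum of currents leaving = 0; resistances in Ω):
  Node 1: (V_1 - 15)/3000 + (V_1 - 0)/200 + (V_1 - V_3)/2.7 = 0
  Node 3: (V_3 - 15)/220 + (V_3 - 0)/5100 + (V_3 - V_1)/2.7 = 0
Collecting terms (coefficients in siemens):
  0.3757·V_1 - 0.3704·V_3 = 0.005
  0.3751·V_3 - 0.3704·V_1 = 0.06818
Determinant D = (0.3757)(0.3751) - (-0.3704)(-0.3704) = 0.003757
V_1 = [(0.005)(0.3751) - (-0.3704)(0.06818)]/D = 7.221 V
V_3 = [(0.3757)(0.06818) - (0.005)(-0.3704)]/D = 7.312 V
Part 1:
  Read off the nodal solution: V_3 = 7.312 V
Part 2:
  I_R5 = (V_1 - V_3)/R5 = (7.221 - 7.312)/2.7 = -0.03351 A
  Magnitude: I_R5 = 0.03351 A
Part 3:
  I_R2 = (V_1 - V_2)/R2 = (7.221 - 0)/200 = 0.03611 A
  P_R2 = I_R2² × R2 = (0.03611)² × 200 = 0.2607 W
Part 4:
  Power in each resistor, P = (ΔV)²/R:
    P_R1 = (15 - 7.221)²/3000 = 0.02017 W
    P_R2 = (7.221 - 0)²/200 = 0.2607 W
    P_R3 = (15 - 7.312)²/220 = 0.2687 W
    P_R4 = (0 - 7.312)²/5100 = 0.01048 W
    P_R5 = (7.221 - 7.312)²/2.7 = 0.003032 W
  P_total = P_R1 + P_R2 + P_R3 + P_R4 + P_R5 = 0.5631 W

Final answers:
1. V_3 = 7.312 V
2. I_R5 = 0.03351 A
3. P_R2 = 0.2607 W
4. P_total = 0.5631 W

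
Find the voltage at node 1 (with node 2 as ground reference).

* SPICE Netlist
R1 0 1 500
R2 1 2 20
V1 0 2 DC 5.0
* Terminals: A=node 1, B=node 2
Nodal analysis, taking node 2 as the 0 V reference.
Source V1 fixes V_0 = 5 V.
KCL at each unknown node (sum of currents leaving = 0; resistances in Ω):
  Node 1: (V_1 - 5)/500 + (V_1 - 0)/20 = 0
Collecting terms: 0.052 × V_1 = 0.01  =>  V_1 = 0.1923 V
The requested potential is V_1 = 0.1923 V.

Final answer: V_1 = 0.1923 V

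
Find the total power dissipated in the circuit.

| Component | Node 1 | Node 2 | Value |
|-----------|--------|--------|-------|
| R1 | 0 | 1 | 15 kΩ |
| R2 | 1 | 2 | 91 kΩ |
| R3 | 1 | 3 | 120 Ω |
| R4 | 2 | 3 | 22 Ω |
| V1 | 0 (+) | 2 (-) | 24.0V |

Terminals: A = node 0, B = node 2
Nodal analysis, taking node 2 as the 0 V reference.
Source V1 fixes V_0 = 24 V.
KCL at each unknown node (sum of currents leaving = 0; resistances in Ω):
  Node 1: (V_1 - 24)/15000 + (V_1 - 0)/91000 + (V_1 - V_3)/120 = 0
  Node 3: (V_3 - V_1)/120 + (V_3 - 0)/22 = 0
Collecting terms (coefficients in siemens):
  0.008411·V_1 - 0.008333·V_3 = 0.0016
  0.05379·V_3 - 0.008333·V_1 = 0
Determinant D = (0.008411)(0.05379) - (-0.008333)(-0.008333) = 0.000383
V_1 = [(0.0016)(0.05379) - (-0.008333)(0)]/D = 0.2247 V
V_3 = [(0.008411)(0) - (0.0016)(-0.008333)]/D = 0.03482 V
Power in each resistor, P = (ΔV)²/R:
  P_R1 = (24 - 0.2247)²/15000 = 0.03768 W
  P_R2 = (0.2247 - 0)²/91000 = 0.0000005549 W
  P_R3 = (0.2247 - 0.03482)²/120 = 0.0003005 W
  P_R4 = (0 - 0.03482)²/22 = 0.0000551 W
P_total = P_R1 + P_R2 + P_R3 + P_R4 = 0.03804 W

Final answer: 0.03804 W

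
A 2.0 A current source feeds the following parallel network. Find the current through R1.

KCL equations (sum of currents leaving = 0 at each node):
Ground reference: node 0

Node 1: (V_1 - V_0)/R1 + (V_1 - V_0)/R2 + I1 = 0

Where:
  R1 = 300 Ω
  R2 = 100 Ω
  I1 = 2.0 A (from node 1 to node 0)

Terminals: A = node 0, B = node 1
All resistors sit directly between nodes 0 and 1, so they are in parallel and share one voltage V; the full source current 2 A splits among them.
1/R_par = 1/300 + 1/100 = 0.01333 S  =>  R_par = 75 Ω
V = I × R_par = 2 × 75 = 150 V
I_R1 = V/R1 = 150/300 = 0.5 A

Final answer: 0.5 A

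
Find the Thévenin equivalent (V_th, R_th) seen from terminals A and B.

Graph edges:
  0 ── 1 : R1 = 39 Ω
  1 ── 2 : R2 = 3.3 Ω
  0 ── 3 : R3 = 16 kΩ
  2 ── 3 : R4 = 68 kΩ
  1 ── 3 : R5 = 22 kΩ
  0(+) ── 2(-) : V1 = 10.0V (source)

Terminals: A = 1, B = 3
Step 1 — V_th is the open-circuit voltage V_A - V_B (nothing connected across the terminals).
Nodal analysis, taking node 2 as the 0 V reference.
Source V1 fixes V_0 = 10 V.
KCL at each unknown node (sum of currents leaving = 0; resistances in Ω):
  Node 1: (V_1 - 10)/39 + (V_1 - 0)/3.3 + (V_1 - V_3)/22000 = 0
  Node 3: (V_3 - 10)/16000 + (V_3 - 0)/68000 + (V_3 - V_1)/22000 = 0
Collecting terms (coefficients in siemens):
  0.3287·V_1 - 0.00004545·V_3 = 0.2564
  0.0001227·V_3 - 0.00004545·V_1 = 0.000625
Determinant D = (0.3287)(0.0001227) - (-0.00004545)(-0.00004545) = 0.00004032
V_1 = [(0.2564)(0.0001227) - (-0.00004545)(0.000625)]/D = 0.7808 V
V_3 = [(0.3287)(0.000625) - (0.2564)(-0.00004545)]/D = 5.385 V
V_th = V_1 - V_3 = 0.7808 - 5.385 = -4.604 V
Step 2 — R_th: zero the source — replace V1 by a short circuit (node 2 merges into node 0) — and find the resistance seen between A (node 1) and B (node 3).
Reduce the network between node 1 (A) and node 3 (B) by series/parallel combination:
  Rp1 = R1 ‖ R2 (parallel, both between nodes 0 and 1) = 1/(1/39 + 1/3.3) = 3.043 Ω
  Rp2 = R3 ‖ R4 (parallel, both between nodes 0 and 3) = 1/(1/16000 + 1/68000) = 12950 Ω
  Rs1 = Rp1 + Rp2 (series, joined only at node 0) = 3.043 + 12950 = 12960 Ω
  Rp3 = R5 ‖ Rs1 (parallel, both between nodes 1 and 3) = 1/(1/22000 + 1/12960) = 8154 Ω
R_th = 8.154 kΩ

Final answer: V_th = -4.604 V, R_th = 8.154 kΩ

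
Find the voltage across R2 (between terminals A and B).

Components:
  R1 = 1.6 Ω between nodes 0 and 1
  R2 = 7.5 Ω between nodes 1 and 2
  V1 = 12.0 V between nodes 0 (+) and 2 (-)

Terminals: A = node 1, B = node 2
R1 and R2 are in series across V1 (node 0 → node 1 → node 2), and the output A–B is taken across R2, so this is a voltage divider.
Series current: I = V1/(R1 + R2) = 12/(1.6 + 7.5) = 12/9.1 = 1.319 A
V_R2 = I × R2 = V1 × R2/(R1 + R2) = 12 × 7.5/9.1 = 9.89 V

Final answer: 9.89 V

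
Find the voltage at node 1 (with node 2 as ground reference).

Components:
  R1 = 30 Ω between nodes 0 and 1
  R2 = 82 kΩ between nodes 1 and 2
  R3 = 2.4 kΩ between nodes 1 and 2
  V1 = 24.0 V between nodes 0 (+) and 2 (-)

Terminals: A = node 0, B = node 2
Nodal analysis, taking node 2 as the 0 V reference.
Source V1 fixes V_0 = 24 V.
KCL at each unknown node (sum of currents leaving = 0; resistances in Ω):
  Node 1: (V_1 - 24)/30 + (V_1 - 0)/82000 + (V_1 - 0)/2400 = 0
Collecting terms: 0.03376 × V_1 = 0.8  =>  V_1 = 23.7 V
The requested potential is V_1 = 23.7 V.

Final answer: V_1 = 23.7 V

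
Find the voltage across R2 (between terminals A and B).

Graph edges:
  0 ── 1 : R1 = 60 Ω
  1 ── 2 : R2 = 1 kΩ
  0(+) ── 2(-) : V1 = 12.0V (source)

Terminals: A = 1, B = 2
R1 and R2 are in series across V1 (node 0 → node 1 → node 2), and the output A–B is taken across R2, so this is a voltage divider.
Series current: I = V1/(R1 + R2) = 12/(60 + 1000) = 12/1060 = 0.01132 A
V_R2 = I × R2 = V1 × R2/(R1 + R2) = 12 × 1000/1060 = 11.32 V

Final answer: 11.32 V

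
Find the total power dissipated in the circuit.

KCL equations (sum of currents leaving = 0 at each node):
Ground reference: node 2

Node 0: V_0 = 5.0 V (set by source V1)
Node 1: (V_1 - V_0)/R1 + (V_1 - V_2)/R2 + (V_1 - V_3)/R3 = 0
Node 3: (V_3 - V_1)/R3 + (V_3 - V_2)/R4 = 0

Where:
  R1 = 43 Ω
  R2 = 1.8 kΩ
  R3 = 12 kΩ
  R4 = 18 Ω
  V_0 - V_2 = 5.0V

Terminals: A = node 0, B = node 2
Nodal analysis, taking node 2 as the 0 V reference.
Source V1 fixes V_0 = 5 V.
KCL at each unknown node (sum of currents leaving = 0; resistances in Ω):
  Node 1: (V_1 - 5)/43 + (V_1 - 0)/1800 + (V_1 - V_3)/12000 = 0
  Node 3: (V_3 - V_1)/12000 + (V_3 - 0)/18 = 0
Collecting terms (coefficients in siemens):
  0.02389·V_1 - 0.00008333·V_3 = 0.1163
  0.05564·V_3 - 0.00008333·V_1 = 0
Determinant D = (0.02389)(0.05564) - (-0.00008333)(-0.00008333) = 0.001329
V_1 = [(0.1163)(0.05564) - (-0.00008333)(0)]/D = 4.866 V
V_3 = [(0.02389)(0) - (0.1163)(-0.00008333)]/D = 0.007289 V
Power in each resistor, P = (ΔV)²/R:
  P_R1 = (5 - 4.866)²/43 = 0.0004155 W
  P_R2 = (4.866 - 0)²/1800 = 0.01316 W
  P_R3 = (4.866 - 0.007289)²/12000 = 0.001968 W
  P_R4 = (0 - 0.007289)²/18 = 0.000002951 W
P_total = P_R1 + P_R2 + P_R3 + P_R4 = 0.01554 W

Final answer: 0.01554 W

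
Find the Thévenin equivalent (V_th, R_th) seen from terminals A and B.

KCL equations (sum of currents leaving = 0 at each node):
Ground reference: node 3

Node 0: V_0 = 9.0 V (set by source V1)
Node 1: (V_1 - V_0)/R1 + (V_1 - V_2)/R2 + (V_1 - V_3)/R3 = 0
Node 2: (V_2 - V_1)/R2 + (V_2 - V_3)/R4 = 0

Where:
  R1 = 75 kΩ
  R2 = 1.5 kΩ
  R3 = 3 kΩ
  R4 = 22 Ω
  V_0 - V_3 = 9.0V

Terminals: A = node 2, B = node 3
Step 1 — V_th is the open-circuit voltage V_A - V_B (nothing connected across the terminals).
Nodal analysis, taking node 3 as the 0 V reference.
Source V1 fixes V_0 = 9 V.
KCL at each unknown node (sum of currents leaving = 0; resistances in Ω):
  Node 1: (V_1 - 9)/75000 + (V_1 - V_2)/1500 + (V_1 - 0)/3000 = 0
  Node 2: (V_2 - V_1)/1500 + (V_2 - 0)/22 = 0
Collecting terms (coefficients in siemens):
  0.001013·V_1 - 0.0006667·V_2 = 0.00012
  0.04612·V_2 - 0.0006667·V_1 = 0
Determinant D = (0.001013)(0.04612) - (-0.0006667)(-0.0006667) = 0.00004629
V_1 = [(0.00012)(0.04612) - (-0.0006667)(0)]/D = 0.1196 V
V_2 = [(0.001013)(0) - (0.00012)(-0.0006667)]/D = 0.001728 V
V_th = V_2 - V_3 = 0.001728 - 0 = 0.001728 V
Step 2 — R_th: zero the source — replace V1 by a short circuit (node 3 merges into node 0) — and find the resistance seen between A (node 2) and B (node 0).
Reduce the network between node 2 (A) and node 0 (B) by series/parallel combination:
  Rp1 = R1 ‖ R3 (parallel, both between nodes 0 and 1) = 1/(1/75000 + 1/3000) = 2885 Ω
  Rs1 = R2 + Rp1 (series, joined only at node 1) = 1500 + 2885 = 4385 Ω
  Rp2 = R4 ‖ Rs1 (parallel, both between nodes 0 and 2) = 1/(1/22 + 1/4385) = 21.89 Ω
R_th = 21.89 Ω

Final answer: V_th = 0.001728 V, R_th = 21.89 Ω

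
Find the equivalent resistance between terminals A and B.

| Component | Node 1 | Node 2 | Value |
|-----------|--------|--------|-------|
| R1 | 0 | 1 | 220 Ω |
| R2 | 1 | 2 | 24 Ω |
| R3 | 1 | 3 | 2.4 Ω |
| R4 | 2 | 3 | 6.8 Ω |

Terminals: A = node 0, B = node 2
Reduce the network between node 0 (A) and node 2 (B) by series/parallel combination:
  Rs1 = R3 + R4 (series, joined only at node 3) = 2.4 + 6.8 = 9.2 Ω
  Rp1 = R2 ‖ Rs1 (parallel, both between nodes 1 and 2) = 1/(1/24 + 1/9.2) = 6.651 Ω
  Rs2 = R1 + Rp1 (series, joined only at node 1) = 220 + 6.651 = 226.7 Ω
R_eq = 226.7 Ω

Final answer: 226.7 Ω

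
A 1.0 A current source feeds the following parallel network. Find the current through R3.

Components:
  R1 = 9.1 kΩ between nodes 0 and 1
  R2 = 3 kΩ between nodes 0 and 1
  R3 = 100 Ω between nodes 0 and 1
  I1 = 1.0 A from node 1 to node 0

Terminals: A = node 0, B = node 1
All resistors sit directly between nodes 0 and 1, so they are in parallel and share one voltage V; the full source current 1 A splits among them.
1/R_par = 1/9100 + 1/3000 + 1/100 = 0.01044 S  =>  R_par = 95.76 Ω
V = I × R_par = 1 × 95.76 = 95.76 V
I_R3 = V/R3 = 95.76/100 = 0.9576 A

Final answer: 0.9576 A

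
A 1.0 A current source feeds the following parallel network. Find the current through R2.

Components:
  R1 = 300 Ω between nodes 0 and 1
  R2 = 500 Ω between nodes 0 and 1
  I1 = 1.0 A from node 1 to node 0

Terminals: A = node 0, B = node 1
All resistors sit directly between nodes 0 and 1, so they are in parallel and share one voltage V; the full source current 1 A splits among them.
1/R_par = 1/300 + 1/500 = 0.005333 S  =>  R_par = 187.5 Ω
V = I × R_par = 1 × 187.5 = 187.5 V
I_R2 = V/R2 = 187.5/500 = 0.375 A

Final answer: 0.375 A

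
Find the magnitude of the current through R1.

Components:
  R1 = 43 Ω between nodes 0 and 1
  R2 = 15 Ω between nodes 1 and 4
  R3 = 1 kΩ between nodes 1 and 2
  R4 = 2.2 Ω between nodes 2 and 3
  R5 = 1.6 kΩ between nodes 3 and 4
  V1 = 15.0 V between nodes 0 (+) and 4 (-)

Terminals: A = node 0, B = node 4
Nodal analysis, taking node 4 as the 0 V reference.
Source V1 fixes V_0 = 15 V.
KCL at each unknown node (sum of currents leaving = 0; resistances in Ω):
  Node 1: (V_1 - 15)/43 + (V_1 - 0)/15 + (V_1 - V_2)/1000 = 0
  Node 2: (V_2 - V_1)/1000 + (V_2 - V_3)/2.2 = 0
  Node 3: (V_3 - V_2)/2.2 + (V_3 - 0)/1600 = 0
Collecting terms (coefficients in siemens):
  0.09092·V_1 - 0.001·V_2 = 0.3488
  0.4555·V_2 - 0.001·V_1 - 0.4545·V_3 = 0
  0.4552·V_3 - 0.4545·V_2 = 0
Solving these 3 simultaneous equations (Gaussian elimination) gives:
  V_1 = 3.863 V, V_2 = 2.378 V, V_3 = 2.375 V
I_R1 = (V_0 - V_1)/R1 = (15 - 3.863)/43 = 0.259 A
|I_R1| = 0.259 A

Final answer: |I_R1| = 0.259 A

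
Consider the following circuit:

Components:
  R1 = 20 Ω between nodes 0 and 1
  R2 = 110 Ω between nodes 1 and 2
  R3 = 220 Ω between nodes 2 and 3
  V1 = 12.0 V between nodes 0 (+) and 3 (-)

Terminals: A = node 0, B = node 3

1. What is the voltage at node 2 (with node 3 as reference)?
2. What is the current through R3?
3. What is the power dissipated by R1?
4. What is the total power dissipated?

Nodal analysis, taking node 3 as the 0 V reference.
Source V1 fixes V_0 = 12 V.
KCL at each unknown node (sum of currents leaving = 0; resistances in Ω):
  Node 1: (V_1 - 12)/20 + (V_1 - V_2)/110 = 0
  Node 2: (V_2 - V_1)/110 + (V_2 - 0)/220 = 0
Collecting terms (coefficients in siemens):
  0.05909·V_1 - 0.009091·V_2 = 0.6
  0.01364·V_2 - 0.009091·V_1 = 0
Determinant D = (0.05909)(0.01364) - (-0.009091)(-0.009091) = 0.0007231
V_1 = [(0.6)(0.01364) - (-0.009091)(0)]/D = 11.31 V
V_2 = [(0.05909)(0) - (0.6)(-0.009091)]/D = 7.543 V
Part 1:
  Read off the nodal solution: V_2 = 7.543 V
Part 2:
  I_R3 = (V_2 - V_3)/R3 = (7.543 - 0)/220 = 0.03429 A
  Magnitude: I_R3 = 0.03429 A
Part 3:
  I_R1 = (V_0 - V_1)/R1 = (12 - 11.31)/20 = 0.03429 A
  P_R1 = I_R1² × R1 = (0.03429)² × 20 = 0.02351 W
Part 4:
  Power in each resistor, P = (ΔV)²/R:
    P_R1 = (12 - 11.31)²/20 = 0.02351 W
    P_R2 = (11.31 - 7.543)²/110 = 0.1293 W
    P_R3 = (7.543 - 0)²/220 = 0.2586 W
  P_total = P_R1 + P_R2 + P_R3 = 0.4114 W

Final answers:
1. V_2 = 7.543 V
2. I_R3 = 0.03429 A
3. P_R1 = 0.02351 W
4. P_total = 0.4114 W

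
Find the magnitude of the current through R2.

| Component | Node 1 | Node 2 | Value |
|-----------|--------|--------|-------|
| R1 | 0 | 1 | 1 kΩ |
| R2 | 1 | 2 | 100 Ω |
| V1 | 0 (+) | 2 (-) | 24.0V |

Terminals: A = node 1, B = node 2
Nodal analysis, taking node 2 as the 0 V reference.
Source V1 fixes V_0 = 24 V.
KCL at each unknown node (sum of currents leaving = 0; resistances in Ω):
  Node 1: (V_1 - 24)/1000 + (V_1 - 0)/100 = 0
Collecting terms: 0.011 × V_1 = 0.024  =>  V_1 = 2.182 V
I_R2 = (V_1 - V_2)/R2 = (2.182 - 0)/100 = 0.02182 A
|I_R2| = 0.02182 A

Final answer: |I_R2| = 0.02182 A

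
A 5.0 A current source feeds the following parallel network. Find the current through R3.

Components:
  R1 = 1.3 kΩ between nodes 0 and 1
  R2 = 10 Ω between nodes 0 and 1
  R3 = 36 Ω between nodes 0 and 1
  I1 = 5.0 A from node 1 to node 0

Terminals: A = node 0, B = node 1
All resistors sit directly between nodes 0 and 1, so they are in parallel and share one voltage V; the full source current 5 A splits among them.
1/R_par = 1/1300 + 1/10 + 1/36 = 0.1285 S  =>  R_par = 7.779 Ω
V = I × R_par = 5 × 7.779 = 38.9 V
I_R3 = V/R3 = 38.9/36 = 1.08 A

Final answer: 1.08 A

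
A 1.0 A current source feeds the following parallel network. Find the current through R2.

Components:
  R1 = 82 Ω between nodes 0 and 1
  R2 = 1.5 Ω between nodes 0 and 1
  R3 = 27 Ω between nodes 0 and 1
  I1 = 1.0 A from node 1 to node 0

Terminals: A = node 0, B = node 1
All resistors sit directly between nodes 0 and 1, so they are in parallel and share one voltage V; the full source current 1 A splits among them.
1/R_par = 1/82 + 1/1.5 + 1/27 = 0.7159 S  =>  R_par = 1.397 Ω
V = I × R_par = 1 × 1.397 = 1.397 V
I_R2 = V/R2 = 1.397/1.5 = 0.9312 A

Final answer: 0.9312 A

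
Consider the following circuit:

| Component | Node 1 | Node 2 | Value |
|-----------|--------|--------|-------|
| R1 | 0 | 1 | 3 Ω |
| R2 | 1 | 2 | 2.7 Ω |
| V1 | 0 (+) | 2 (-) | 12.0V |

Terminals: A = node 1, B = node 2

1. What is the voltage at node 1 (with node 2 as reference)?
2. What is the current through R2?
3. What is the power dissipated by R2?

Nodal analysis, taking node 2 as the 0 V reference.
Source V1 fixes V_0 = 12 V.
KCL at each unknown node (sum of currents leaving = 0; resistances in Ω):
  Node 1: (V_1 - 12)/3 + (V_1 - 0)/2.7 = 0
Collecting terms: 0.7037 × V_1 = 4  =>  V_1 = 5.684 V
Part 1:
  Read off the nodal solution: V_1 = 5.684 V
Part 2:
  I_R2 = (V_1 - V_2)/R2 = (5.684 - 0)/2.7 = 2.105 A
  Magnitude: I_R2 = 2.105 A
Part 3:
  I_R2 = (V_1 - V_2)/R2 = (5.684 - 0)/2.7 = 2.105 A
  P_R2 = I_R2² × R2 = (2.105)² × 2.7 = 11.97 W

Final answers:
1. V_1 = 5.684 V
2. I_R2 = 2.105 A
3. P_R2 = 11.97 W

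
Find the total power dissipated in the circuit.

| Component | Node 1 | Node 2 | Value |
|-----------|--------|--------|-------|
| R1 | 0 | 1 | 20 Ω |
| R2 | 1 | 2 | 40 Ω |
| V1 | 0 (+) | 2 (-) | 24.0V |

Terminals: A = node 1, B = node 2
Nodal analysis, taking node 2 as the 0 V reference.
Source V1 fixes V_0 = 24 V.
KCL at each unknown node (sum of currents leaving = 0; resistances in Ω):
  Node 1: (V_1 - 24)/20 + (V_1 - 0)/40 = 0
Collecting terms: 0.075 × V_1 = 1.2  =>  V_1 = 16 V
Power in each resistor, P = (ΔV)²/R:
  P_R1 = (24 - 16)²/20 = 3.2 W
  P_R2 = (16 - 0)²/40 = 6.4 W
P_total = P_R1 + P_R2 = 9.6 W

Final answer: 9.6 W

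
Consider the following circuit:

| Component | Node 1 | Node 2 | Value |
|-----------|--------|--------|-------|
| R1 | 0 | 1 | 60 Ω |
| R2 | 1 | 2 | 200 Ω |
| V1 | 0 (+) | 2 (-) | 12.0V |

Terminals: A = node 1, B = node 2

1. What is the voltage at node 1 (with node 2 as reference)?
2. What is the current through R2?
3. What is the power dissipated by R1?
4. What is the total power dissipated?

Nodal analysis, taking node 2 as the 0 V reference.
Source V1 fixes V_0 = 12 V.
KCL at each unknown node (sum of currents leaving = 0; resistances in Ω):
  Node 1: (V_1 - 12)/60 + (V_1 - 0)/200 = 0
Collecting terms: 0.02167 × V_1 = 0.2  =>  V_1 = 9.231 V
Part 1:
  Read off the nodal solution: V_1 = 9.231 V
Part 2:
  I_R2 = (V_1 - V_2)/R2 = (9.231 - 0)/200 = 0.04615 A
  Magnitude: I_R2 = 0.04615 A
Part 3:
  I_R1 = (V_0 - V_1)/R1 = (12 - 9.231)/60 = 0.04615 A
  P_R1 = I_R1² × R1 = (0.04615)² × 60 = 0.1278 W
Part 4:
  Power in each resistor, P = (ΔV)²/R:
    P_R1 = (12 - 9.231)²/60 = 0.1278 W
    P_R2 = (9.231 - 0)²/200 = 0.426 W
  P_total = P_R1 + P_R2 = 0.5538 W

Final answers:
1. V_1 = 9.231 V
2. I_R2 = 0.04615 A
3. P_R1 = 0.1278 W
4. P_total = 0.5538 W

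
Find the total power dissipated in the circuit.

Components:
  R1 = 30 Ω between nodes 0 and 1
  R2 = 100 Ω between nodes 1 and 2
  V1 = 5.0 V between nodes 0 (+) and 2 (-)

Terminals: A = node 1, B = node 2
Nodal analysis, taking node 2 as the 0 V reference.
Source V1 fixes V_0 = 5 V.
KCL at each unknown node (sum of currents leaving = 0; resistances in Ω):
  Node 1: (V_1 - 5)/30 + (V_1 - 0)/100 = 0
Collecting terms: 0.04333 × V_1 = 0.1667  =>  V_1 = 3.846 V
Power in each resistor, P = (ΔV)²/R:
  P_R1 = (5 - 3.846)²/30 = 0.04438 W
  P_R2 = (3.846 - 0)²/100 = 0.1479 W
P_total = P_R1 + P_R2 = 0.1923 W

Final answer: 0.1923 W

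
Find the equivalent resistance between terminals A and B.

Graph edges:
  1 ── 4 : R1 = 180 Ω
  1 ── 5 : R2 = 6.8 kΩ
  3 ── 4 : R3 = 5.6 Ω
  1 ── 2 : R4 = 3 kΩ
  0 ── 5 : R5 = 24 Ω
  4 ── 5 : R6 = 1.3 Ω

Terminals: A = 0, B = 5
Reduce the network between node 0 (A) and node 5 (B) by series/parallel combination:
  R4 touches the rest of the network only at node 1 (its other end, node 2, goes nowhere), so no current can flow through it — remove it.
  Rs1 = R1 + R2 (series, joined only at node 1) = 180 + 6800 = 6980 Ω
  Rp1 = R6 ‖ Rs1 (parallel, both between nodes 4 and 5) = 1/(1/1.3 + 1/6980) = 1.3 Ω
  R3 touches the rest of the network only at node 4 (its other end, node 3, goes nowhere), so no current can flow through it — remove it.
  Rp1 touches the rest of the network only at node 5 (its other end, node 4, goes nowhere), so no current can flow through it — remove it.
R_eq = 24 Ω

Final answer: 24 Ω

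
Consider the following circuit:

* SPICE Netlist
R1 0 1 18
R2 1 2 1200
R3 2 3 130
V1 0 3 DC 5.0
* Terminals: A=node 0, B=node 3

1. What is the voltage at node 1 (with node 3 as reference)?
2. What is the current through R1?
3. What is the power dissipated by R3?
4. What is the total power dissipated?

Nodal analysis, taking node 3 as the 0 V reference.
Source V1 fixes V_0 = 5 V.
KCL at each unknown node (sum of currents leaving = 0; resistances in Ω):
  Node 1: (V_1 - 5)/18 + (V_1 - V_2)/1200 = 0
  Node 2: (V_2 - V_1)/1200 + (V_2 - 0)/130 = 0
Collecting terms (coefficients in siemens):
  0.05639·V_1 - 0.0008333·V_2 = 0.2778
  0.008526·V_2 - 0.0008333·V_1 = 0
Determinant D = (0.05639)(0.008526) - (-0.0008333)(-0.0008333) = 0.0004801
V_1 = [(0.2778)(0.008526) - (-0.0008333)(0)]/D = 4.933 V
V_2 = [(0.05639)(0) - (0.2778)(-0.0008333)]/D = 0.4822 V
Part 1:
  Read off the nodal solution: V_1 = 4.933 V
Part 2:
  I_R1 = (V_0 - V_1)/R1 = (5 - 4.933)/18 = 0.003709 A
  Magnitude: I_R1 = 0.003709 A
Part 3:
  I_R3 = (V_2 - V_3)/R3 = (0.4822 - 0)/130 = 0.003709 A
  P_R3 = I_R3² × R3 = (0.003709)² × 130 = 0.001789 W
Part 4:
  Power in each resistor, P = (ΔV)²/R:
    P_R1 = (5 - 4.933)²/18 = 0.0002476 W
    P_R2 = (4.933 - 0.4822)²/1200 = 0.01651 W
    P_R3 = (0.4822 - 0)²/130 = 0.001789 W
  P_total = P_R1 + P_R2 + P_R3 = 0.01855 W

Final answers:
1. V_1 = 4.933 V
2. I_R1 = 0.003709 A
3. P_R3 = 0.001789 W
4. P_total = 0.01855 W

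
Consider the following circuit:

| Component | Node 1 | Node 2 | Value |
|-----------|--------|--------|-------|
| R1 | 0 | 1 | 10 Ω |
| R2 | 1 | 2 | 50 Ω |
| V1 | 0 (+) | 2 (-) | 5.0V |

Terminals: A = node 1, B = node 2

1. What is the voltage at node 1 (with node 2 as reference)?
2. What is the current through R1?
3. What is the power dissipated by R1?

Nodal analysis, taking node 2 as the 0 V reference.
Source V1 fixes V_0 = 5 V.
KCL at each unknown node (sum of currents leaving = 0; resistances in Ω):
  Node 1: (V_1 - 5)/10 + (V_1 - 0)/50 = 0
Collecting terms: 0.12 × V_1 = 0.5  =>  V_1 = 4.167 V
Part 1:
  Read off the nodal solution: V_1 = 4.167 V
Part 2:
  I_R1 = (V_0 - V_1)/R1 = (5 - 4.167)/10 = 0.08333 A
  Magnitude: I_R1 = 0.08333 A
Part 3:
  I_R1 = (V_0 - V_1)/R1 = (5 - 4.167)/10 = 0.08333 A
  P_R1 = I_R1² × R1 = (0.08333)² × 10 = 0.06944 W

Final answers:
1. V_1 = 4.167 V
2. I_R1 = 0.08333 A
3. P_R1 = 0.06944 W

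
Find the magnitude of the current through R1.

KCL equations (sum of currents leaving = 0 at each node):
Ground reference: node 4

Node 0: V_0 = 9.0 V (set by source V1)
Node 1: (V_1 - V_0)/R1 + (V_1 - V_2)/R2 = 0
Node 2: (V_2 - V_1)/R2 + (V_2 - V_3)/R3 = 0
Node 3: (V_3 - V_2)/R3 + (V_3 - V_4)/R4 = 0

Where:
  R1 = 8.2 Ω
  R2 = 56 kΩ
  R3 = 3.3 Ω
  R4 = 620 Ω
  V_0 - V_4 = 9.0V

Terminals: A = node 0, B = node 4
Nodal analysis, taking node 4 as the 0 V reference.
Source V1 fixes V_0 = 9 V.
KCL at each unknown node (sum of currents leaving = 0; resistances in Ω):
  Node 1: (V_1 - 9)/8.2 + (V_1 - V_2)/56000 = 0
  Node 2: (V_2 - V_1)/56000 + (V_2 - V_3)/3.3 = 0
  Node 3: (V_3 - V_2)/3.3 + (V_3 - 0)/620 = 0
Collecting terms (coefficients in siemens):
  0.122·V_1 - 0.00001786·V_2 = 1.098
  0.303·V_2 - 0.00001786·V_1 - 0.303·V_3 = 0
  0.3046·V_3 - 0.303·V_2 = 0
Solving these 3 simultaneous equations (Gaussian elimination) gives:
  V_1 = 8.999 V, V_2 = 0.09906 V, V_3 = 0.09853 V
I_R1 = (V_0 - V_1)/R1 = (9 - 8.999)/8.2 = 0.0001589 A
|I_R1| = 0.0001589 A

Final answer: |I_R1| = 0.0001589 A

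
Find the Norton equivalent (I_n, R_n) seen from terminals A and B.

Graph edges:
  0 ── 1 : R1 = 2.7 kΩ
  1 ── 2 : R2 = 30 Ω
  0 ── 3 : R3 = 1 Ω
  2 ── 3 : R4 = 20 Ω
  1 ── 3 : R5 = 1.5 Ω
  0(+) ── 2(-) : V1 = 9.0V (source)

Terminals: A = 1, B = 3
Find the Thévenin equivalent first; then I_n = V_th/R_th and R_n = R_th.
Step 1 — V_th is the open-circuit voltage V_A - V_B (nothing connected across the terminals).
Nodal analysis, taking node 2 as the 0 V reference.
Source V1 fixes V_0 = 9 V.
KCL at each unknown node (sum of currents leaving = 0; resistances in Ω):
  Node 1: (V_1 - 9)/2700 + (V_1 - 0)/30 + (V_1 - V_3)/1.5 = 0
  Node 3: (V_3 - 9)/1 + (V_3 - 0)/20 + (V_3 - V_1)/1.5 = 0
Collecting terms (coefficients in siemens):
  0.7004·V_1 - 0.6667·V_3 = 0.003333
  1.717·V_3 - 0.6667·V_1 = 9
Determinant D = (0.7004)(1.717) - (-0.6667)(-0.6667) = 0.7579
V_1 = [(0.003333)(1.717) - (-0.6667)(9)]/D = 7.925 V
V_3 = [(0.7004)(9) - (0.003333)(-0.6667)]/D = 8.32 V
V_th = V_1 - V_3 = 7.925 - 8.32 = -0.3956 V
Step 2 — R_th: zero the source — replace V1 by a short circuit (node 2 merges into node 0) — and find the resistance seen between A (node 1) and B (node 3).
Reduce the network between node 1 (A) and node 3 (B) by series/parallel combination:
  Rp1 = R1 ‖ R2 (parallel, both between nodes 0 and 1) = 1/(1/2700 + 1/30) = 29.67 Ω
  Rp2 = R3 ‖ R4 (parallel, both between nodes 0 and 3) = 1/(1/1 + 1/20) = 0.9524 Ω
  Rs1 = Rp1 + Rp2 (series, joined only at node 0) = 29.67 + 0.9524 = 30.62 Ω
  Rp3 = R5 ‖ Rs1 (parallel, both between nodes 1 and 3) = 1/(1/1.5 + 1/30.62) = 1.43 Ω
R_th = 1.43 Ω
I_n = V_th/R_th = -0.3956/1.43 = -0.2767 A, and R_n = R_th = 1.43 Ω

Final answer: I_n = -0.2767 A, R_n = 1.43 Ω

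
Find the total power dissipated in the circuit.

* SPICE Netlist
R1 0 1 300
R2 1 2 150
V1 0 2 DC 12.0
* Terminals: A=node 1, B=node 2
Nodal analysis, taking node 2 as the 0 V reference.
Source V1 fixes V_0 = 12 V.
KCL at each unknown node (sum of currents leaving = 0; resistances in Ω):
  Node 1: (V_1 - 12)/300 + (V_1 - 0)/150 = 0
Collecting terms: 0.01 × V_1 = 0.04  =>  V_1 = 4 V
Power in each resistor, P = (ΔV)²/R:
  P_R1 = (12 - 4)²/300 = 0.2133 W
  P_R2 = (4 - 0)²/150 = 0.1067 W
P_total = P_R1 + P_R2 = 0.32 W

Final answer: 0.32 W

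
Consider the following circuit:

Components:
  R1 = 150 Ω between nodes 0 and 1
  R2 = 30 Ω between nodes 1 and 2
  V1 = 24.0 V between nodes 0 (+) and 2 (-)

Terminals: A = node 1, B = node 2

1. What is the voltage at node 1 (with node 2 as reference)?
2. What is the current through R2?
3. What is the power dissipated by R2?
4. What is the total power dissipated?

Nodal analysis, taking node 2 as the 0 V reference.
Source V1 fixes V_0 = 24 V.
KCL at each unknown node (sum of currents leaving = 0; resistances in Ω):
  Node 1: (V_1 - 24)/150 + (V_1 - 0)/30 = 0
Collecting terms: 0.04 × V_1 = 0.16  =>  V_1 = 4 V
Part 1:
  Read off the nodal solution: V_1 = 4 V
Part 2:
  I_R2 = (V_1 - V_2)/R2 = (4 - 0)/30 = 0.1333 A
  Magnitude: I_R2 = 0.1333 A
Part 3:
  I_R2 = (V_1 - V_2)/R2 = (4 - 0)/30 = 0.1333 A
  P_R2 = I_R2² × R2 = (0.1333)² × 30 = 0.5333 W
Part 4:
  Power in each resistor, P = (ΔV)²/R:
    P_R1 = (24 - 4)²/150 = 2.667 W
    P_R2 = (4 - 0)²/30 = 0.5333 W
  P_total = P_R1 + P_R2 = 3.2 W

Final answers:
1. V_1 = 4 V
2. I_R2 = 0.1333 A
3. P_R2 = 0.5333 W
4. P_total = 3.2 W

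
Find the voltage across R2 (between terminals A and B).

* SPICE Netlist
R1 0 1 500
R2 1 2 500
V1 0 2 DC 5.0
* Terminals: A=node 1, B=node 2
R1 and R2 are in series across V1 (node 0 → node 1 → node 2), and the output A–B is taken across R2, so this is a voltage divider.
Series current: I = V1/(R1 + R2) = 5/(500 + 500) = 5/1000 = 0.005 A
V_R2 = I × R2 = V1 × R2/(R1 + R2) = 5 × 500/1000 = 2.5 V

Final answer: 2.5 V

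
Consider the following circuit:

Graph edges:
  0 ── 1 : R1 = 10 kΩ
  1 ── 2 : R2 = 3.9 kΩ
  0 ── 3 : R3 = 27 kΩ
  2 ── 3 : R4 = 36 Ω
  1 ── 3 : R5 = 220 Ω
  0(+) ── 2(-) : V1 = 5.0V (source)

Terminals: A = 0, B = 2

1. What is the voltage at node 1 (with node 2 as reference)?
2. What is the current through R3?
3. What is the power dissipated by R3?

Nodal analysis, taking node 2 as the 0 V reference.
Source V1 fixes V_0 = 5 V.
KCL at each unknown node (sum of currents leaving = 0; resistances in Ω):
  Node 1: (V_1 - 5)/10000 + (V_1 - 0)/3900 + (V_1 - V_3)/220 = 0
  Node 3: (V_3 - 5)/27000 + (V_3 - 0)/36 + (V_3 - V_1)/220 = 0
Collecting terms (coefficients in siemens):
  0.004902·V_1 - 0.004545·V_3 = 0.0005
  0.03236·V_3 - 0.004545·V_1 = 0.0001852
Determinant D = (0.004902)(0.03236) - (-0.004545)(-0.004545) = 0.000138
V_1 = [(0.0005)(0.03236) - (-0.004545)(0.0001852)]/D = 0.1234 V
V_3 = [(0.004902)(0.0001852) - (0.0005)(-0.004545)]/D = 0.02305 V
Part 1:
  Read off the nodal solution: V_1 = 0.1234 V
Part 2:
  I_R3 = (V_0 - V_3)/R3 = (5 - 0.02305)/27000 = 0.0001843 A
  Magnitude: I_R3 = 0.0001843 A
Part 3:
  I_R3 = (V_0 - V_3)/R3 = (5 - 0.02305)/27000 = 0.0001843 A
  P_R3 = I_R3² × R3 = (0.0001843)² × 27000 = 0.0009174 W

Final answers:
1. V_1 = 0.1234 V
2. I_R3 = 0.0001843 A
3. P_R3 = 0.0009174 W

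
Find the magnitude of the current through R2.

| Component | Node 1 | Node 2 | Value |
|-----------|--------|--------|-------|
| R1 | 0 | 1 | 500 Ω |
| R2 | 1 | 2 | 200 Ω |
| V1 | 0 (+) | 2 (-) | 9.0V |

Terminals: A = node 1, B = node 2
Nodal analysis, taking node 2 as the 0 V reference.
Source V1 fixes V_0 = 9 V.
KCL at each unknown node (sum of currents leaving = 0; resistances in Ω):
  Node 1: (V_1 - 9)/500 + (V_1 - 0)/200 = 0
Collecting terms: 0.007 × V_1 = 0.018  =>  V_1 = 2.571 V
I_R2 = (V_1 - V_2)/R2 = (2.571 - 0)/200 = 0.01286 A
|I_R2| = 0.01286 A

Final answer: |I_R2| = 0.01286 A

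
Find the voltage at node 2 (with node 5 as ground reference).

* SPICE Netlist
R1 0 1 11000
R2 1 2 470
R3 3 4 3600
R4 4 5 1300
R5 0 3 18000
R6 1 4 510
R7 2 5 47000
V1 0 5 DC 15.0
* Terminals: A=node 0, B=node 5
Nodal analysis, taking node 5 as the 0 V reference.
Source V1 fixes V_0 = 15 V.
KCL at each unknown node (sum of currents leaving = 0; resistances in Ω):
  Node 1: (V_1 - 15)/11000 + (V_1 - V_2)/470 + (V_1 - V_4)/510 = 0
  Node 2: (V_2 - V_1)/470 + (V_2 - 0)/47000 = 0
  Node 3: (V_3 - V_4)/3600 + (V_3 - 15)/18000 = 0
  Node 4: (V_4 - V_3)/3600 + (V_4 - 0)/1300 + (V_4 - V_1)/510 = 0
Collecting terms (coefficients in siemens):
  0.004179·V_1 - 0.002128·V_2 - 0.001961·V_4 = 0.001364
  0.002149·V_2 - 0.002128·V_1 = 0
  0.0003333·V_3 - 0.0002778·V_4 = 0.0008333
  0.003008·V_4 - 0.001961·V_1 - 0.0002778·V_3 = 0
Solving these 4 simultaneous equations (Gaussian elimination) gives:
  V_1 = 2.695 V, V_2 = 2.668 V, V_3 = 4.295 V, V_4 = 2.154 V
The requested potential is V_2 = 2.668 V.

Final answer: V_2 = 2.668 V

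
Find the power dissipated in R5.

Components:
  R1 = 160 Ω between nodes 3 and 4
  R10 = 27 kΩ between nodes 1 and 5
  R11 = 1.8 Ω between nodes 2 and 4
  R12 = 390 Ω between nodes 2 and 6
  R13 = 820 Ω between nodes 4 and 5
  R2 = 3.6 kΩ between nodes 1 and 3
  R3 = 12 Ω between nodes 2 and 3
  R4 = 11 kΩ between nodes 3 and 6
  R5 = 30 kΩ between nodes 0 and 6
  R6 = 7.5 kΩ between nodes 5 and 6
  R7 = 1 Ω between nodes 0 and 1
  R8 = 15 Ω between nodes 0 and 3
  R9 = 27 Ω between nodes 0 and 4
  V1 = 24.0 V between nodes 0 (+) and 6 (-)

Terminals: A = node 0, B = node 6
Nodal analysis, taking node 6 as the 0 V reference.
Source V1 fixes V_0 = 24 V.
KCL at each unknown node (sum of currents leaving = 0; resistances in Ω):
  Node 1: (V_1 - V_3)/3600 + (V_1 - 24)/1 + (V_1 - V_5)/27000 = 0
  Node 2: (V_2 - V_3)/12 + (V_2 - V_4)/1.8 + (V_2 - 0)/390 = 0
  Node 3: (V_3 - V_4)/160 + (V_3 - V_1)/3600 + (V_3 - V_2)/12 + (V_3 - 0)/11000 + (V_3 - 24)/15 = 0
  Node 4: (V_4 - V_3)/160 + (V_4 - 24)/27 + (V_4 - V_2)/1.8 + (V_4 - V_5)/820 = 0
  Node 5: (V_5 - 0)/7500 + (V_5 - V_1)/27000 + (V_5 - V_4)/820 = 0
Collecting terms (coefficients in siemens):
  1·V_1 - 0.0002778·V_3 - 0.00003704·V_5 = 24
  0.6415·V_2 - 0.08333·V_3 - 0.5556·V_4 = 0
  0.1566·V_3 - 0.0002778·V_1 - 0.08333·V_2 - 0.00625·V_4 = 1.6
  0.6001·V_4 - 0.5556·V_2 - 0.00625·V_3 - 0.00122·V_5 = 0.8889
  0.00139·V_5 - 0.00003704·V_1 - 0.00122·V_4 = 0
Solving these 5 simultaneous equations (Gaussian elimination) gives:
  V_1 = 24 V, V_2 = 23.13 V, V_3 = 23.49 V, V_4 = 23.19 V
  V_5 = 20.98 V
I_R5 = (V_0 - V_6)/R5 = (24 - 0)/30000 = 0.0008 A
P_R5 = I_R5² × R5 = (0.0008)² × 30000 = 0.0192 W

Final answer: 0.0192 W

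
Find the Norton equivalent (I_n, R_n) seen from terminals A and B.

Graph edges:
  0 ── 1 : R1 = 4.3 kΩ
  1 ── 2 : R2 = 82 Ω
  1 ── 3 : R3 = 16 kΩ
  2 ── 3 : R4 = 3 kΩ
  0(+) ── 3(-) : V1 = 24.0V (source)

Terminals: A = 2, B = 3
Find the Thévenin equivalent first; then I_n = V_th/R_th and R_n = R_th.
Step 1 — V_th is the open-circuit voltage V_A - V_B (nothing connected across the terminals).
Nodal analysis, taking node 3 as the 0 V reference.
Source V1 fixes V_0 = 24 V.
KCL at each unknown node (sum of currents leaving = 0; resistances in Ω):
  Node 1: (V_1 - 24)/4300 + (V_1 - V_2)/82 + (V_1 - 0)/16000 = 0
  Node 2: (V_2 - V_1)/82 + (V_2 - 0)/3000 = 0
Collecting terms (coefficients in siemens):
  0.01249·V_1 - 0.0122·V_2 = 0.005581
  0.01253·V_2 - 0.0122·V_1 = 0
Determinant D = (0.01249)(0.01253) - (-0.0122)(-0.0122) = 0.000007762
V_1 = [(0.005581)(0.01253) - (-0.0122)(0)]/D = 9.009 V
V_2 = [(0.01249)(0) - (0.005581)(-0.0122)]/D = 8.769 V
V_th = V_2 - V_3 = 8.769 - 0 = 8.769 V
Step 2 — R_th: zero the source — replace V1 by a short circuit (node 3 merges into node 0) — and find the resistance seen between A (node 2) and B (node 0).
Reduce the network between node 2 (A) and node 0 (B) by series/parallel combination:
  Rp1 = R1 ‖ R3 (parallel, both between nodes 0 and 1) = 1/(1/4300 + 1/16000) = 3389 Ω
  Rs1 = R2 + Rp1 (series, joined only at node 1) = 82 + 3389 = 3471 Ω
  Rp2 = R4 ‖ Rs1 (parallel, both between nodes 0 and 2) = 1/(1/3000 + 1/3471) = 1609 Ω
R_th = 1.609 kΩ
I_n = V_th/R_th = 8.769/1609 = 0.00545 A, and R_n = R_th = 1.609 kΩ

Final answer: I_n = 0.00545 A, R_n = 1.609 kΩ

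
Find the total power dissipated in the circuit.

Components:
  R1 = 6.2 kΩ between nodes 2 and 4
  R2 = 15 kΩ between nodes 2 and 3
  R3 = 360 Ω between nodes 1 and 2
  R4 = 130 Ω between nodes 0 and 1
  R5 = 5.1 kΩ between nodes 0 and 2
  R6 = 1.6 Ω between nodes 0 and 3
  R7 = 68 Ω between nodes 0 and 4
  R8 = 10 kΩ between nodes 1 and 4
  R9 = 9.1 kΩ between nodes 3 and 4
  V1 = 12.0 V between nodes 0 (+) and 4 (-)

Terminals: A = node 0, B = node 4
Nodal analysis, taking node 4 as the 0 V reference.
Source V1 fixes V_0 = 12 V.
KCL at each unknown node (sum of currents leaving = 0; resistances in Ω):
  Node 1: (V_1 - V_2)/360 + (V_1 - 12)/130 + (V_1 - 0)/10000 = 0
  Node 2: (V_2 - 0)/6200 + (V_2 - V_3)/15000 + (V_2 - V_1)/360 + (V_2 - 12)/5100 = 0
  Node 3: (V_3 - V_2)/15000 + (V_3 - 12)/1.6 + (V_3 - 0)/9100 = 0
Collecting terms (coefficients in siemens):
  0.01057·V_1 - 0.002778·V_2 = 0.09231
  0.003202·V_2 - 0.002778·V_1 - 0.00006667·V_3 = 0.002353
  0.6252·V_3 - 0.00006667·V_2 = 7.5
Solving these 3 simultaneous equations (Gaussian elimination) gives:
  V_1 = 11.65 V, V_2 = 11.09 V, V_3 = 12 V
Power in each resistor, P = (ΔV)²/R:
  P_R1 = (11.09 - 0)²/6200 = 0.01983 W
  P_R2 = (11.09 - 12)²/15000 = 0.00005502 W
  P_R3 = (11.65 - 11.09)²/360 = 0.0008643 W
  P_R4 = (12 - 11.65)²/130 = 0.0009577 W
  P_R5 = (12 - 11.09)²/5100 = 0.0001626 W
  P_R6 = (12 - 12)²/1.6 = 0.000003043 W
  P_R7 = (12 - 0)²/68 = 2.118 W
  P_R8 = (11.65 - 0)²/10000 = 0.01357 W
  P_R9 = (12 - 0)²/9100 = 0.01582 W
P_total = P_R1 + P_R2 + P_R3 + P_R4 + P_R5 + P_R6 + P_R7 + P_R8 + P_R9 = 2.169 W

Final answer: 2.169 W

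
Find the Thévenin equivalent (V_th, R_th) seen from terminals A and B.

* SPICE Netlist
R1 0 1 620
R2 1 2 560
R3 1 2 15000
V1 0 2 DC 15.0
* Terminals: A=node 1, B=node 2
Step 1 — V_th is the open-circuit voltage V_A - V_B (nothing connected across the terminals).
Nodal analysis, taking node 2 as the 0 V reference.
Source V1 fixes V_0 = 15 V.
KCL at each unknown node (sum of currents leaving = 0; resistances in Ω):
  Node 1: (V_1 - 15)/620 + (V_1 - 0)/560 + (V_1 - 0)/15000 = 0
Collecting terms: 0.003465 × V_1 = 0.02419  =>  V_1 = 6.982 V
V_th = V_1 - V_2 = 6.982 - 0 = 6.982 V
Step 2 — R_th: zero the source — replace V1 by a short circuit (node 2 merges into node 0) — and find the resistance seen between A (node 1) and B (node 0).
Reduce the network between node 1 (A) and node 0 (B) by series/parallel combination:
  Rp1 = R1 ‖ R2 ‖ R3 (parallel, all between nodes 0 and 1) = 1/(1/620 + 1/560 + 1/15000) = 288.6 Ω
R_th = 288.6 Ω

Final answer: V_th = 6.982 V, R_th = 288.6 Ω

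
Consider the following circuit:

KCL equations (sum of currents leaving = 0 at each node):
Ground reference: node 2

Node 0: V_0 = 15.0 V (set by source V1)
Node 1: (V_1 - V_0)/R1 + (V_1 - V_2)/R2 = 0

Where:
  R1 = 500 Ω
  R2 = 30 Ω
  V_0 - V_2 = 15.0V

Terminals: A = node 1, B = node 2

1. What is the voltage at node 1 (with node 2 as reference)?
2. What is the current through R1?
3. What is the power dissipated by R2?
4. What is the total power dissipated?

Nodal analysis, taking node 2 as the 0 V reference.
Source V1 fixes V_0 = 15 V.
KCL at each unknown node (sum of currents leaving = 0; resistances in Ω):
  Node 1: (V_1 - 15)/500 + (V_1 - 0)/30 = 0
Collecting terms: 0.03533 × V_1 = 0.03  =>  V_1 = 0.8491 V
Part 1:
  Read off the nodal solution: V_1 = 0.8491 V
Part 2:
  I_R1 = (V_0 - V_1)/R1 = (15 - 0.8491)/500 = 0.0283 A
  Magnitude: I_R1 = 0.0283 A
Part 3:
  I_R2 = (V_1 - V_2)/R2 = (0.8491 - 0)/30 = 0.0283 A
  P_R2 = I_R2² × R2 = (0.0283)² × 30 = 0.02403 W
Part 4:
  Power in each resistor, P = (ΔV)²/R:
    P_R1 = (15 - 0.8491)²/500 = 0.4005 W
    P_R2 = (0.8491 - 0)²/30 = 0.02403 W
  P_total = P_R1 + P_R2 = 0.4245 W

Final answers:
1. V_1 = 0.8491 V
2. I_R1 = 0.0283 A
3. P_R2 = 0.02403 W
4. P_total = 0.4245 W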